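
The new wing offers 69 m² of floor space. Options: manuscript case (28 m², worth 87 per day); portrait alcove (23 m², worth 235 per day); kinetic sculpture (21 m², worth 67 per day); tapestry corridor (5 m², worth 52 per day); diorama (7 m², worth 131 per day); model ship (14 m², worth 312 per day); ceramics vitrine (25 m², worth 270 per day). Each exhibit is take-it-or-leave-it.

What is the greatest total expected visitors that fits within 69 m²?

948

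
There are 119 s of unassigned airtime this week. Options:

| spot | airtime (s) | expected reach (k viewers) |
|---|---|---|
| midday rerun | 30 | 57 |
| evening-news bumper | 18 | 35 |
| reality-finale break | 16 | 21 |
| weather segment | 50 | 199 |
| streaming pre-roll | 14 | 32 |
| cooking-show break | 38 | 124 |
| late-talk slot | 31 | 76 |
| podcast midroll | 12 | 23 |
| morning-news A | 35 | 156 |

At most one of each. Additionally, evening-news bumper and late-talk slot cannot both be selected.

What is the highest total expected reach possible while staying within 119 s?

Density check — morning-news A 4.46, weather segment 3.98, cooking-show break 3.26, late-talk slot 2.45 are the best per s.
Taking weather segment + late-talk slot + morning-news A: 116 s used, 431 in expected reach.

431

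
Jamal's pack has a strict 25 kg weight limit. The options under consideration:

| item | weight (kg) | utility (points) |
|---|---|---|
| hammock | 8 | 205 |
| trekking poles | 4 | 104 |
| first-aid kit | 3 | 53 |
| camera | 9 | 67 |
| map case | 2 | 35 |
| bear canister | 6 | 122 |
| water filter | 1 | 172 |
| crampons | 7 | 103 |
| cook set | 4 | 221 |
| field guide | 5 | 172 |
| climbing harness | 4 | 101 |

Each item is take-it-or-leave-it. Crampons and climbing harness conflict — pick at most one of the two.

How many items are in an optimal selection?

Optimal total is 927.
For example hammock + trekking poles + first-aid kit + water filter + cook set + field guide achieves it, using 25 kg.
Any selection reaching 927 contains exactly 6 items.

6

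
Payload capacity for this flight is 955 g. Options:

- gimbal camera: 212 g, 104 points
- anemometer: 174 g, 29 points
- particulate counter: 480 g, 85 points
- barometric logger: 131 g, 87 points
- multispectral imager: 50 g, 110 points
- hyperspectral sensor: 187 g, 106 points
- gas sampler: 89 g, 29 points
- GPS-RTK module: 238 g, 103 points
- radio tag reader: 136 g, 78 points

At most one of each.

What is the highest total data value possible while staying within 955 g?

Best packing: gimbal camera + barometric logger + multispectral imager + hyperspectral sensor + GPS-RTK module + radio tag reader — 954 g, 588 total.
Nothing else within 955 g beats 588.

588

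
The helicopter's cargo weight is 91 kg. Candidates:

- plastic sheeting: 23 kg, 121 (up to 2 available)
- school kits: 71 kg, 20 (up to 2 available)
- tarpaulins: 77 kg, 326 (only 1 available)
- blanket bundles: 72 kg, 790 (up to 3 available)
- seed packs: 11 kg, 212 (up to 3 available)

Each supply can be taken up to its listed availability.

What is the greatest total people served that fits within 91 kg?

Density check — seed packs 19.27, blanket bundles 10.97, plastic sheeting 5.26 are the best per kg.
Filling by ratio: 2×plastic sheeting + 3×seed packs for 878, with 12 kg left unused.
The 68 kg tied up in 2×plastic sheeting and 2×seed packs is better spent on blanket bundles — total rises to 1002 (83 kg).
No other feasible combination exceeds 1002.

1002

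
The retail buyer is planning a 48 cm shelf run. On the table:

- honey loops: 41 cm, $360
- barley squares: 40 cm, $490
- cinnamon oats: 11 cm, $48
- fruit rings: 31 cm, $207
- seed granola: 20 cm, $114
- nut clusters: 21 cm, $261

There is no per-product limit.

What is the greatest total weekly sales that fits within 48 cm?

The ratio ordering already packs tightly: 2×nut clusters, 42 cm, 522.
No other feasible combination exceeds 522.

522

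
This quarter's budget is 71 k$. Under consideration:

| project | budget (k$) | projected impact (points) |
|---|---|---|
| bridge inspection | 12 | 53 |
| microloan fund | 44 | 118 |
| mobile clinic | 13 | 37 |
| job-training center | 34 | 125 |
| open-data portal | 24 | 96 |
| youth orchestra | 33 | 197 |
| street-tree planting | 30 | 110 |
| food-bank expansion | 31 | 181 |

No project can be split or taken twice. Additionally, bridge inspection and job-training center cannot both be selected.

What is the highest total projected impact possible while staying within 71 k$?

378

By projected impact per k$: youth orchestra 5.97, food-bank expansion 5.84, bridge inspection 4.42 lead.
The ratio ordering already packs tightly: youth orchestra + food-bank expansion, 64 k$, 378.
The closest alternative, bridge inspection + open-data portal + youth orchestra, reaches only 346.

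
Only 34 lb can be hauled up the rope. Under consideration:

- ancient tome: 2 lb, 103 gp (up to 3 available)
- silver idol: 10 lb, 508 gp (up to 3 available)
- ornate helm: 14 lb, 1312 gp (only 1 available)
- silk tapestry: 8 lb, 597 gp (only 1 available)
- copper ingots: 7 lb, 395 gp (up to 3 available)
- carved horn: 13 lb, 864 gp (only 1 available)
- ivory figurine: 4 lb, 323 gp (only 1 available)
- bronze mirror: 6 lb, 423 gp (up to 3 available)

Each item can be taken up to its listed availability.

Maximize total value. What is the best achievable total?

The ratio ordering already packs tightly: ancient tome + ornate helm + silk tapestry + ivory figurine + bronze mirror, 34 lb, 2758.
Every other selection either busts 34 lb or exceeds an availability limit or fails to beat 2758.

2758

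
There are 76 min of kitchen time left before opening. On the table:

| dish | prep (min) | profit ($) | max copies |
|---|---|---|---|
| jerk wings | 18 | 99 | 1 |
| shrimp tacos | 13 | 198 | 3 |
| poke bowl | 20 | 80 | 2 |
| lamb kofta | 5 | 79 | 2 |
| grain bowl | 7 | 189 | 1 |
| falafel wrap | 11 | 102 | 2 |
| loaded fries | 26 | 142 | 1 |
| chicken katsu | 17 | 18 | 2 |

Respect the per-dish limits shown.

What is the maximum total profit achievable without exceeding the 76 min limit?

1066

By profit per min: grain bowl 27.00, lamb kofta 15.80, shrimp tacos 15.23, falafel wrap 9.27 lead.
A density-first pass picks 3×shrimp tacos + 2×lamb kofta + grain bowl + falafel wrap — 1043 at 67 min.
Dropping lamb kofta frees 5 min; slotting in falafel wrap (11 min) lifts the total to 1066 at 73 min.
No other feasible combination exceeds 1066.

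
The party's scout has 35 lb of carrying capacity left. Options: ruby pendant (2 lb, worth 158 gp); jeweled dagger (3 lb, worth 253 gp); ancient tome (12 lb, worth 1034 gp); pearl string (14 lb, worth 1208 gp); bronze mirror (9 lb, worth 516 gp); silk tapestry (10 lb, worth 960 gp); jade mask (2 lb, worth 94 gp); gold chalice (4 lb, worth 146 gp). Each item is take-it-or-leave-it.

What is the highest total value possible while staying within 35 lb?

2842

A density-first pass picks ruby pendant + jeweled dagger + pearl string + silk tapestry + jade mask + gold chalice — 2819 at 35 lb.
Dropping jeweled dagger and jade mask and gold chalice frees 9 lb; slotting in bronze mirror (9 lb) lifts the total to 2842 at 35 lb.
An exhaustive check of the 256 subsets confirms 2842.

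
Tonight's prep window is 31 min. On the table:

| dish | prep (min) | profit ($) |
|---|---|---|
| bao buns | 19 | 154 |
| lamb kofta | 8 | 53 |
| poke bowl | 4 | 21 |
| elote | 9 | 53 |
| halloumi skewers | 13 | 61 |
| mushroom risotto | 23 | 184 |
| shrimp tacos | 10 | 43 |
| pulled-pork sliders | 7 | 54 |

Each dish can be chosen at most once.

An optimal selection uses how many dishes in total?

The maximum profit within 31 min is 238.
mushroom risotto + pulled-pork sliders hits 238 at 30 min.
Any selection reaching 238 contains exactly 2 dishes.

2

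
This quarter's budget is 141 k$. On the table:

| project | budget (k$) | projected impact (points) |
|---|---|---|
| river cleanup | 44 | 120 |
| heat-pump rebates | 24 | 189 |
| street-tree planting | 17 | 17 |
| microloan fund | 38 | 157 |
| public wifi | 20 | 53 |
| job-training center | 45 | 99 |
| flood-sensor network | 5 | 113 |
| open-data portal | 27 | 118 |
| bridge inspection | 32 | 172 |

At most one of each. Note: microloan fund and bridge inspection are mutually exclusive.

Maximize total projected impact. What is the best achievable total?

Density check — flood-sensor network 22.60, heat-pump rebates 7.88, bridge inspection 5.38, open-data portal 4.37 are the best per k$.
Best packing: river cleanup + heat-pump rebates + flood-sensor network + open-data portal + bridge inspection — 132 k$, 712 total.
Runner-up river cleanup + heat-pump rebates + microloan fund + flood-sensor network + open-data portal tops out at 697.

712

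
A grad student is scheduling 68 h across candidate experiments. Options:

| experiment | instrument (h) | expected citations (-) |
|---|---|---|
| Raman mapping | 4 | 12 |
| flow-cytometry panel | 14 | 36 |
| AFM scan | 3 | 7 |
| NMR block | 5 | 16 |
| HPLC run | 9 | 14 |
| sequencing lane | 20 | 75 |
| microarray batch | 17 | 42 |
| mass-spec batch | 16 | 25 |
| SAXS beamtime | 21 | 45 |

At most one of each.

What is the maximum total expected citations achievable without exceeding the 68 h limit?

Greedy by ratio would take Raman mapping + flow-cytometry panel + AFM scan + NMR block + sequencing lane + microarray batch: 63 h used, total 188.
Replace microarray batch with SAXS beamtime: the trade gains 3 net, giving 191 at 67 h.
An exhaustive check of the 512 subsets confirms 191.

191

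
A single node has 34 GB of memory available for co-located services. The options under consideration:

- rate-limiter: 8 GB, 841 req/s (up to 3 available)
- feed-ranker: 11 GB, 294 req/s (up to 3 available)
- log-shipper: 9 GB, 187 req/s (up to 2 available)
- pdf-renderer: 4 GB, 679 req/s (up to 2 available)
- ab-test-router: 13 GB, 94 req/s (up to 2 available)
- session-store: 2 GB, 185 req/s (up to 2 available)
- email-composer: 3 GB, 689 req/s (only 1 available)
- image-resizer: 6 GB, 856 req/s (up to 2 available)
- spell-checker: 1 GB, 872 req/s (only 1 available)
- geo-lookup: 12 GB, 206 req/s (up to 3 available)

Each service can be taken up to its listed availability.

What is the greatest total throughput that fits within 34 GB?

5657

By throughput per GB: spell-checker 872.00, email-composer 229.67, pdf-renderer 169.75, image-resizer 142.67 lead.
Best packing: rate-limiter + 2×pdf-renderer + session-store + email-composer + 2×image-resizer + spell-checker — 34 GB, 5657 total.
That's the maximum — no swap from here does better than 5657.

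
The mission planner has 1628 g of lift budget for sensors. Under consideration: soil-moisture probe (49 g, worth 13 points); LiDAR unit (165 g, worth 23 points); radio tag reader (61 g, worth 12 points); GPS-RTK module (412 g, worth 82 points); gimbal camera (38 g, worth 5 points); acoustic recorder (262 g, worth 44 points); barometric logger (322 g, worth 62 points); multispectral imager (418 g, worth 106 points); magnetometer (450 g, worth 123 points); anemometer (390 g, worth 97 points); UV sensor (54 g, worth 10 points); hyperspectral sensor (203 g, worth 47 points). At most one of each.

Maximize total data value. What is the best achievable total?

Taking soil-moisture probe + radio tag reader + multispectral imager + magnetometer + anemometer + UV sensor + hyperspectral sensor: 1625 g used, 408 in data value.
The closest alternative, soil-moisture probe + radio tag reader + gimbal camera + multispectral imager + magnetometer + anemometer + hyperspectral sensor, reaches only 403.

408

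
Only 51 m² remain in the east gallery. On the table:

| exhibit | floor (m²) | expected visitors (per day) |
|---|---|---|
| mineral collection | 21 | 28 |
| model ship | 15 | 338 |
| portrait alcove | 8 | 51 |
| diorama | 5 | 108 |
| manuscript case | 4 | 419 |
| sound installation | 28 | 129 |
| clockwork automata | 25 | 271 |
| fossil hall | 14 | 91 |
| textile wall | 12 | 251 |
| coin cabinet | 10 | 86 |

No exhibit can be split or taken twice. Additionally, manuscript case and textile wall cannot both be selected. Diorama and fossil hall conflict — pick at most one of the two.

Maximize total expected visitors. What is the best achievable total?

Ranking by ratio (expected visitors/m²): manuscript case 104.75, model ship 22.53, diorama 21.60, textile wall 20.92.
Taking model ship + diorama + manuscript case + clockwork automata: 49 m² used, 1136 in expected visitors.
The closest alternative, model ship + manuscript case + clockwork automata, reaches only 1028.

1136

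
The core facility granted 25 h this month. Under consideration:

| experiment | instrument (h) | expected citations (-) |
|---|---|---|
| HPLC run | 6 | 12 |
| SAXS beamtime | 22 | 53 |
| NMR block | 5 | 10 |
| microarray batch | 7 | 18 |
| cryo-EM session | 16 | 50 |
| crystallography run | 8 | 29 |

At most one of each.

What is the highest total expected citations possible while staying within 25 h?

79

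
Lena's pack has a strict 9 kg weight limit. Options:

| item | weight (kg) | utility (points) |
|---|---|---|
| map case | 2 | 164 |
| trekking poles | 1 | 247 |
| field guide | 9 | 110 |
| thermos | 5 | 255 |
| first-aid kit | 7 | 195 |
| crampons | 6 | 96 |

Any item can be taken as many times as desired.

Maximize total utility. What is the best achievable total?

2223

The ratio ordering already packs tightly: 9×trekking poles, 9 kg, 2223.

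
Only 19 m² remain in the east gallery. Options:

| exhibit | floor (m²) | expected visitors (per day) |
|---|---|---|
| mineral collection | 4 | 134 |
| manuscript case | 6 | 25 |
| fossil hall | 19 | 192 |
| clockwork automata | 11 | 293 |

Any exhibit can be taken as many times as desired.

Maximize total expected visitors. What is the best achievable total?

561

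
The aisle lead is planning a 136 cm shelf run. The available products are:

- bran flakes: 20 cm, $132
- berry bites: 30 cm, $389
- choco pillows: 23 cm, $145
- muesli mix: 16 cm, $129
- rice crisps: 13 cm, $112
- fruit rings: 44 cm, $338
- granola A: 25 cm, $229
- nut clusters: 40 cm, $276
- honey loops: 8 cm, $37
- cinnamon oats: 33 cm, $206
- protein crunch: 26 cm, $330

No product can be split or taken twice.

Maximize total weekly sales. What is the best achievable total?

A density-first pass picks bran flakes + berry bites + muesli mix + rice crisps + granola A + protein crunch — 1321 at 130 cm.
Dropping bran flakes and muesli mix frees 36 cm; slotting in nut clusters (40 cm) lifts the total to 1336 at 134 cm.
That's the maximum — no swap from here does better than 1336.

1336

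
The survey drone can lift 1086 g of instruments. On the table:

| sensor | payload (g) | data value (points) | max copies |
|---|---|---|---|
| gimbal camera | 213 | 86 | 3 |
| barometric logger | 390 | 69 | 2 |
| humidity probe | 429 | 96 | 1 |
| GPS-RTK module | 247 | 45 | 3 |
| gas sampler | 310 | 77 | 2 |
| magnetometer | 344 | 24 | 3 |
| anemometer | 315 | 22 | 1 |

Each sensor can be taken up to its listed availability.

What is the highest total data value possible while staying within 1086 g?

By data value per g: gimbal camera 0.40, gas sampler 0.25, humidity probe 0.22, GPS-RTK module 0.18 lead.
The ratio heuristic lands on 3×gimbal camera + gas sampler (335) but leaves 137 g idle.
Dropping gas sampler frees 310 g; slotting in humidity probe (429 g) lifts the total to 354 at 1068 g.

354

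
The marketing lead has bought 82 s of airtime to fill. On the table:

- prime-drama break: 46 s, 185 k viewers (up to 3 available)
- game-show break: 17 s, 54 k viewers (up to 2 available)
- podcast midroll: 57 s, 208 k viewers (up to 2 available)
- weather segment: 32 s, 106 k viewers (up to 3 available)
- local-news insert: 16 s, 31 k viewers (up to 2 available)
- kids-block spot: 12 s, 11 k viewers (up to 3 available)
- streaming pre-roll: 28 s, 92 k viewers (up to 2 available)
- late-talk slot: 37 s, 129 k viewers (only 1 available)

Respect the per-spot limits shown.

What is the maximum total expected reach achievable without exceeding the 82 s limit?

293

A density-first pass picks prime-drama break + weather segment — 291 at 78 s.
The 32 s tied up in weather segment is better spent on 2×game-show break — total rises to 293 (80 s).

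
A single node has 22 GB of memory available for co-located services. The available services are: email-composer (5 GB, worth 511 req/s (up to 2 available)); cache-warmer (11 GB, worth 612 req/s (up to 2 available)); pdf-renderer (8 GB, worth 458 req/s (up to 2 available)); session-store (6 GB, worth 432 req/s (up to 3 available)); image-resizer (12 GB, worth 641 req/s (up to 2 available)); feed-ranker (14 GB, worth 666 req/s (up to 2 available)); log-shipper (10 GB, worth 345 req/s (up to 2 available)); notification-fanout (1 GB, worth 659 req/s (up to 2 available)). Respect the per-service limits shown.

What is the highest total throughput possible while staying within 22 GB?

2798

Greedy by ratio would take 2×email-composer + session-store + 2×notification-fanout: 18 GB used, total 2772.
Dropping session-store frees 6 GB; slotting in pdf-renderer (8 GB) lifts the total to 2798 at 20 GB.
Nothing else within 22 GB beats 2798.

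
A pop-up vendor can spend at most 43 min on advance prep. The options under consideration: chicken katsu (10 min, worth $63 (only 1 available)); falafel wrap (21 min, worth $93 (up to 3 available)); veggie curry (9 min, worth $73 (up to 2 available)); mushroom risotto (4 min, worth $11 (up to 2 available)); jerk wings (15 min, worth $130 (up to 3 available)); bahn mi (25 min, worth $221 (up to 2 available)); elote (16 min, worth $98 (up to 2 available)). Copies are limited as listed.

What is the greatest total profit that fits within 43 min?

Filling by ratio: jerk wings + bahn mi for 351, with 3 min left unused.
Replace jerk wings with 2×veggie curry: the trade gains 16 net, giving 367 at 43 min.
No other feasible combination exceeds 367.

367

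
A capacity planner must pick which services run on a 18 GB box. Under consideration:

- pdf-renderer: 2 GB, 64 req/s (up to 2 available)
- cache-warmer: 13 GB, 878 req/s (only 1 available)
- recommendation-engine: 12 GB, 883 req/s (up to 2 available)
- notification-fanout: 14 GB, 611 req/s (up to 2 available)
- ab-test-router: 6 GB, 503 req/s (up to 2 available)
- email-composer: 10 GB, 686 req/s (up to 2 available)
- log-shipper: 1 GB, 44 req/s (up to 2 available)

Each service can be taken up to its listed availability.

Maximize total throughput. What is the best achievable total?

A density-first pass picks 2×pdf-renderer + 2×ab-test-router + 2×log-shipper — 1222 at 18 GB.
Replace 2×pdf-renderer and ab-test-router and 2×log-shipper with recommendation-engine: the trade gains 164 net, giving 1386 at 18 GB.
Nothing else within 18 GB beats 1386.

1386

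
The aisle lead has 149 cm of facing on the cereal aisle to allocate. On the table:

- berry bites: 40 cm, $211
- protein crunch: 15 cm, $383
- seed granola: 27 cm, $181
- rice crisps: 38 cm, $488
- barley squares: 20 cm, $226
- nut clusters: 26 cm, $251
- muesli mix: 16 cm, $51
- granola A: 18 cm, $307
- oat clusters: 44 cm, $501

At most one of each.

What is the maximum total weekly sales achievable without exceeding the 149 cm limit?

1930

By weekly sales per cm: protein crunch 25.53, granola A 17.06, rice crisps 12.84, oat clusters 11.39 lead.
Greedy by ratio would take protein crunch + rice crisps + barley squares + granola A + oat clusters: 135 cm used, total 1905.
Replace barley squares with nut clusters: the trade gains 25 net, giving 1930 at 141 cm.
Next best is protein crunch + rice crisps + barley squares + granola A + oat clusters at 1905 (135 cm) — short by 25.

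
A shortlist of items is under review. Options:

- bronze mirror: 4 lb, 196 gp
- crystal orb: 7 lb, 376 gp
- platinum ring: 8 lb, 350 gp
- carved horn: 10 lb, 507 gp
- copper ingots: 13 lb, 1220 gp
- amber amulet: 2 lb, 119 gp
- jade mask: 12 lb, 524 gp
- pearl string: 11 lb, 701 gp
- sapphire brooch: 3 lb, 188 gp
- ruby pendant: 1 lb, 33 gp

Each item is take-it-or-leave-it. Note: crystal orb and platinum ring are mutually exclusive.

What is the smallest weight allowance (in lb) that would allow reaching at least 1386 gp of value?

Minimise lb subject to total value ≥ 1386.
Taking copper ingots + sapphire brooch gives 1408 (≥ 1386) for 16 lb.
Below 16 lb the best achievable stays under 1386.

16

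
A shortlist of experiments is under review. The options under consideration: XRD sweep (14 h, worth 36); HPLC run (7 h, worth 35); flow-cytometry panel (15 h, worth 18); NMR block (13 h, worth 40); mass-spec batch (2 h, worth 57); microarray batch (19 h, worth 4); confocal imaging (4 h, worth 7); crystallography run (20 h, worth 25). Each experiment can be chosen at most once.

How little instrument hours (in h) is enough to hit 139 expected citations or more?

Minimise h subject to total expected citations ≥ 139.
Taking HPLC run + NMR block + mass-spec batch + confocal imaging gives 139 (≥ 139) for 26 h.
Below 26 h the best achievable stays under 139.

26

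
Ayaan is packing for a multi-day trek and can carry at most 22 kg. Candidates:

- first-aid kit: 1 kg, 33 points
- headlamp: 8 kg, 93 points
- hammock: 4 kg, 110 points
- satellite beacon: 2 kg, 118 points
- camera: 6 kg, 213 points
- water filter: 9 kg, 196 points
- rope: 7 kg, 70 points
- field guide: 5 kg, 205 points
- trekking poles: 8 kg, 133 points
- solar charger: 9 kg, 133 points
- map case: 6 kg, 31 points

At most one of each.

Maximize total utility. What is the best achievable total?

732

By utility per kg: satellite beacon 59.00, field guide 41.00, camera 35.50, first-aid kit 33.00 lead.
Greedy by ratio would take first-aid kit + hammock + satellite beacon + camera + field guide: 18 kg used, total 679.
Replace first-aid kit and hammock with water filter: the trade gains 53 net, giving 732 at 22 kg.
Next best is first-aid kit + satellite beacon + camera + field guide + trekking poles at 702 (22 kg) — short by 30.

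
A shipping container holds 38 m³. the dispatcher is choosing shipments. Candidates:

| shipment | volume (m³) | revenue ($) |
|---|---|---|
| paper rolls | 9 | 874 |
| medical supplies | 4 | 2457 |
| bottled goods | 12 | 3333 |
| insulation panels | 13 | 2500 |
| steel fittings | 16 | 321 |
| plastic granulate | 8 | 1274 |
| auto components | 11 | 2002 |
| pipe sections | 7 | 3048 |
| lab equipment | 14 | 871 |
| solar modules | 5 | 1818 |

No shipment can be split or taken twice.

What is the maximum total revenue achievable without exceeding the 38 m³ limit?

11930

Ranking by ratio (revenue/m³): medical supplies 614.25, pipe sections 435.43, solar modules 363.60.
The ratio ordering already packs tightly: medical supplies + bottled goods + plastic granulate + pipe sections + solar modules, 36 m³, 11930.
The closest alternative, paper rolls + medical supplies + bottled goods + pipe sections + solar modules, reaches only 11530.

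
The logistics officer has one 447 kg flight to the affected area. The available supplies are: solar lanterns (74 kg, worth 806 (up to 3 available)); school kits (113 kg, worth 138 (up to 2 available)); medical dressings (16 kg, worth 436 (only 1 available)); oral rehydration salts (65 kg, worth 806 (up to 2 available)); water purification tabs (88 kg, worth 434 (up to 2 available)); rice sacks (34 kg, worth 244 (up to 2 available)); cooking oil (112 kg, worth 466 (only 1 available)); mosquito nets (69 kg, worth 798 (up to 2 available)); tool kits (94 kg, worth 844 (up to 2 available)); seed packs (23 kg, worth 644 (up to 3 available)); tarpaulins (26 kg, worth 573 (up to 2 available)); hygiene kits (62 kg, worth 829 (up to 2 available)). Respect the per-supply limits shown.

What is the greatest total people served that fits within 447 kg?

7146

Greedy by ratio would take medical dressings + 2×oral rehydration salts + rice sacks + 3×seed packs + 2×tarpaulins + 2×hygiene kits: 425 kg used, total 7028.
Replace medical dressings and rice sacks with mosquito nets: the trade gains 118 net, giving 7146 at 444 kg.
That's the maximum — no swap from here does better than 7146.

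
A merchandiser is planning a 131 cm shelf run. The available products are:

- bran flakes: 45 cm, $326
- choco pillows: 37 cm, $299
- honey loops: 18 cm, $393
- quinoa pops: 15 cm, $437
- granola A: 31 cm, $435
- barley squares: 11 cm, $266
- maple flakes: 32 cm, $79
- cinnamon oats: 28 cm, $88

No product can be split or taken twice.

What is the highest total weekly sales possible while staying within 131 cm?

1857

By weekly sales per cm: quinoa pops 29.13, barley squares 24.18, honey loops 21.83, granola A 14.03 lead.
Filling by ratio: choco pillows + honey loops + quinoa pops + granola A + barley squares for 1830, with 19 cm left unused.
Replace choco pillows with bran flakes: the trade gains 27 net, giving 1857 at 120 cm.
Next best is choco pillows + honey loops + quinoa pops + granola A + barley squares at 1830 (112 cm) — short by 27.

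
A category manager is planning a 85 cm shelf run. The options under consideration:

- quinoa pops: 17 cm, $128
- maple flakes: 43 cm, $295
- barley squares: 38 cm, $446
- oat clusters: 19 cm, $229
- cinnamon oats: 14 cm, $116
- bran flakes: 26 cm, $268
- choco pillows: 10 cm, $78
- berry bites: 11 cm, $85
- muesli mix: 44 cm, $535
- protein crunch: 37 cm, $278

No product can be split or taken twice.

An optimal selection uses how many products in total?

2

Optimal total is 981.
barley squares + muesli mix hits 981 at 82 cm.
Every optimal selection uses 2 products.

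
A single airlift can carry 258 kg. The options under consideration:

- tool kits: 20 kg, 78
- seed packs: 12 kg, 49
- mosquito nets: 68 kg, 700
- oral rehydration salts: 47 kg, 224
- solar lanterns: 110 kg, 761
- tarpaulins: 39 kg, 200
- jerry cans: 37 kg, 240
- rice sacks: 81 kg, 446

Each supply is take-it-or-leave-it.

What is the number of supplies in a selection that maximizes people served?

The maximum people served within 258 kg is 1901.
mosquito nets + solar lanterns + tarpaulins + jerry cans hits 1901 at 254 kg.
All optima have 4 supplies.

4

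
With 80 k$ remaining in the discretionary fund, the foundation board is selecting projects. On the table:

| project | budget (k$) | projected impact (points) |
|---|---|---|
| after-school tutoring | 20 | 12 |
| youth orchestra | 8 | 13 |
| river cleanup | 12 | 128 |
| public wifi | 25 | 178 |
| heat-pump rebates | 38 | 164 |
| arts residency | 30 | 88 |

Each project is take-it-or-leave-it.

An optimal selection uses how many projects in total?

Optimal total is 470.
For example river cleanup + public wifi + heat-pump rebates achieves it, using 75 k$.
Every optimal selection uses 3 projects.

3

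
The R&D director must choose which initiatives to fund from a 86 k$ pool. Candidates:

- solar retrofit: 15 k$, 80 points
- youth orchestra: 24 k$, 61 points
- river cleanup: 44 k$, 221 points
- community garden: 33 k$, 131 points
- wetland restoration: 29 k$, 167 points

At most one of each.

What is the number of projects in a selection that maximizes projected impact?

The maximum projected impact within 86 k$ is 388.
One optimal bundle: river cleanup + wetland restoration (73 k$).
All optima have 2 projects.

2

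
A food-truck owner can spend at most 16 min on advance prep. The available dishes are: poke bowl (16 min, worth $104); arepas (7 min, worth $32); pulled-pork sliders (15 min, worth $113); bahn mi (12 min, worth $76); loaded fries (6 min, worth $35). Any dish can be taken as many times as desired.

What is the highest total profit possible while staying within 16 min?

Pulled-pork sliders uses 15 of the 16 min and totals 113.

113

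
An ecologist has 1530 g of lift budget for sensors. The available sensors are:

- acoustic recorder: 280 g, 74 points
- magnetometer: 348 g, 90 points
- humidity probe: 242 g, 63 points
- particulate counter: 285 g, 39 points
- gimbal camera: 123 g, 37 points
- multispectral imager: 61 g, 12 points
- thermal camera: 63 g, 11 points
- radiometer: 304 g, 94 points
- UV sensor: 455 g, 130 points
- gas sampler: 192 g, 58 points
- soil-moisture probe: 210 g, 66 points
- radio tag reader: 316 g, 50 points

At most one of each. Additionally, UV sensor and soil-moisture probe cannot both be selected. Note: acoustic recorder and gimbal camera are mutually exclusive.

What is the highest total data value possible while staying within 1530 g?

421

Magnetometer + gimbal camera + multispectral imager + radiometer + UV sensor + gas sampler uses 1483 of the 1530 g and totals 421.
The closest alternative, magnetometer + gimbal camera + thermal camera + radiometer + UV sensor + gas sampler, reaches only 420.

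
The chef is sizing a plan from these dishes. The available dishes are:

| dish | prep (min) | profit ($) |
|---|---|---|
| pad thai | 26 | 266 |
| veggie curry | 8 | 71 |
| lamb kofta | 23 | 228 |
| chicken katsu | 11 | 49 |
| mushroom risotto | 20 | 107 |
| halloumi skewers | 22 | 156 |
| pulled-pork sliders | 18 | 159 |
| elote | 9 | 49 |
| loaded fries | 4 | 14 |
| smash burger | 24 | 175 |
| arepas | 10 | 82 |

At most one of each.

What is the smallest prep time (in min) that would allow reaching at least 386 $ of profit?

41

Look for the lowest-prep combination reaching 386.
Taking lamb kofta + pulled-pork sliders gives 387 (≥ 386) for 41 min.
Any bundle with less than 41 min falls short of 386.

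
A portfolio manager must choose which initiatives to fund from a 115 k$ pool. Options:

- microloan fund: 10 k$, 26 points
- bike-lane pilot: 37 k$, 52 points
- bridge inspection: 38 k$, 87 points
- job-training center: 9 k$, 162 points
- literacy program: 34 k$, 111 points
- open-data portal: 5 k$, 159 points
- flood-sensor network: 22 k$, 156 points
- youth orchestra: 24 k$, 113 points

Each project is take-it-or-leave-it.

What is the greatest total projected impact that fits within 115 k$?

By projected impact per k$: open-data portal 31.80, job-training center 18.00, flood-sensor network 7.09 lead.
The ratio ordering already packs tightly: microloan fund + job-training center + literacy program + open-data portal + flood-sensor network + youth orchestra, 104 k$, 727.

727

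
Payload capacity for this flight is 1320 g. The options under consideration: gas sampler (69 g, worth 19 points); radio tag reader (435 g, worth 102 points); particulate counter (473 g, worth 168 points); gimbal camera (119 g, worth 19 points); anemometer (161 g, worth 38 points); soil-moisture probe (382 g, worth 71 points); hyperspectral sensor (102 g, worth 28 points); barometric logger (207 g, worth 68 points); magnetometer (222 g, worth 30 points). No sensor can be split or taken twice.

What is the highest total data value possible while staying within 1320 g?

385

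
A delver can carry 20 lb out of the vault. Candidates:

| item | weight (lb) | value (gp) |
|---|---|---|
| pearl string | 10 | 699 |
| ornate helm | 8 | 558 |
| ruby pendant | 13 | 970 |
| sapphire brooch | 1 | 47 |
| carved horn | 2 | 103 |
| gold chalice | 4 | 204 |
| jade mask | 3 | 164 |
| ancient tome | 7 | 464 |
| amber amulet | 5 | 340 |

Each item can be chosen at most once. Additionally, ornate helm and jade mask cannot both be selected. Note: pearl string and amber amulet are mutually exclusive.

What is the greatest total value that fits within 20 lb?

1434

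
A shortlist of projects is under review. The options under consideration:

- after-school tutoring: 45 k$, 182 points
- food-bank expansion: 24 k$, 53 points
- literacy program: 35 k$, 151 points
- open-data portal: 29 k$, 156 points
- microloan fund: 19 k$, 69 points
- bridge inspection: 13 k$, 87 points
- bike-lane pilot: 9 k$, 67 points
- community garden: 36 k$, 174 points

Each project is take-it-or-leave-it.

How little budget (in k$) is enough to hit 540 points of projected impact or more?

106

Need the lightest bundle worth ≥ 540.
Taking open-data portal + microloan fund + bridge inspection + bike-lane pilot + community garden gives 553 (≥ 540) for 106 k$.
No combination under 106 k$ hits 540.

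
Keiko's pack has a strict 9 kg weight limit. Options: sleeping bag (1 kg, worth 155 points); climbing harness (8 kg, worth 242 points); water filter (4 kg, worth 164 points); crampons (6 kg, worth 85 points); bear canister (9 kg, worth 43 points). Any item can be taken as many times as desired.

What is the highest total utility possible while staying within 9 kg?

1395

Best packing: 9×sleeping bag — 9 kg, 1395 total.
No other feasible combination exceeds 1395.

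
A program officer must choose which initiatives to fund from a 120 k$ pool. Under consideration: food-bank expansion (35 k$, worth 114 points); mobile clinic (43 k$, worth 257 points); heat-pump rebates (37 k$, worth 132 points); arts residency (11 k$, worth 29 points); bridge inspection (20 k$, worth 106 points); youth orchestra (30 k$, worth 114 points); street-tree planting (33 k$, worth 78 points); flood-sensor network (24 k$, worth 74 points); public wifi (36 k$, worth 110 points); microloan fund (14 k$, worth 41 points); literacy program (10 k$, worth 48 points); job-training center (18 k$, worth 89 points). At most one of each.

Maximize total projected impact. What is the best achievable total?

584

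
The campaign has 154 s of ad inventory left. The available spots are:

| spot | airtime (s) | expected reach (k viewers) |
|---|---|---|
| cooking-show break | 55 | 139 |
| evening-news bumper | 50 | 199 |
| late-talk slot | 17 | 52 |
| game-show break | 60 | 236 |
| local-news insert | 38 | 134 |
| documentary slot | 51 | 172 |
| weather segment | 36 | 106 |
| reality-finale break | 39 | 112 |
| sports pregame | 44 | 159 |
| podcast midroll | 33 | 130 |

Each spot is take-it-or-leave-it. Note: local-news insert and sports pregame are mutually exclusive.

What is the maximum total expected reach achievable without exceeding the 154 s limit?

Density check — evening-news bumper 3.98, podcast midroll 3.94, game-show break 3.93 are the best per s.
A density-first pass picks evening-news bumper + game-show break + podcast midroll — 565 at 143 s.
Dropping podcast midroll frees 33 s; slotting in sports pregame (44 s) lifts the total to 594 at 154 s.
Next best is late-talk slot + game-show break + sports pregame + podcast midroll at 577 (154 s) — short by 17.

594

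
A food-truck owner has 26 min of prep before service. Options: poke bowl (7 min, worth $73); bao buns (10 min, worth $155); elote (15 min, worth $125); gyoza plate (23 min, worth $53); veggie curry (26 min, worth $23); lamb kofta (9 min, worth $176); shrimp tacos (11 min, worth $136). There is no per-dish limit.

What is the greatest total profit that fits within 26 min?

Poke bowl + 2×lamb kofta uses 25 of the 26 min and totals 425.
Nothing else within 26 min beats 425.

425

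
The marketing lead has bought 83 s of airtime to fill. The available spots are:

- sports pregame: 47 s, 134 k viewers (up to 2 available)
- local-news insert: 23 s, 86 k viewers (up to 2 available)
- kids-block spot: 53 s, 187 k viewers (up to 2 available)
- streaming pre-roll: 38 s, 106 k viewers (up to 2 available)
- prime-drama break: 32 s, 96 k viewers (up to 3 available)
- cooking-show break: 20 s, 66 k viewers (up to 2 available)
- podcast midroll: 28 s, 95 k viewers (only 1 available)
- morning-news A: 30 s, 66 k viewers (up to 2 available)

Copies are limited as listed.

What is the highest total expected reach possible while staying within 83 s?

282

Taking the top-ratio spots first gives 2×local-news insert + podcast midroll for 267 (74 s).
The 46 s tied up in 2×local-news insert is better spent on kids-block spot — total rises to 282 (81 s).
No other feasible combination exceeds 282.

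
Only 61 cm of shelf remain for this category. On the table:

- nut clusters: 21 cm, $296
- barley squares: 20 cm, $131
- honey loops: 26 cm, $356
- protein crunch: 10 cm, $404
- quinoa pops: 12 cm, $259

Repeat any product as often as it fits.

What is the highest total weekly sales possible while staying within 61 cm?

2424

Best packing: 6×protein crunch — 60 cm, 2424 total.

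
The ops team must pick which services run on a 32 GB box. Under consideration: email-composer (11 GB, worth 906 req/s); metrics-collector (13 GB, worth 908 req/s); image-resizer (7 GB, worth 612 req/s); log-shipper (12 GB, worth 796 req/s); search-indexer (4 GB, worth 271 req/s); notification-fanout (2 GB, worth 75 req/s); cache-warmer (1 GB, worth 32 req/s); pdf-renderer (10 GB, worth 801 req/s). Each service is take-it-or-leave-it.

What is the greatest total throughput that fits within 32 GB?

2590

Taking email-composer + image-resizer + search-indexer + pdf-renderer: 32 GB used, 2590 in throughput.
The closest alternative, email-composer + metrics-collector + image-resizer + cache-warmer, reaches only 2458.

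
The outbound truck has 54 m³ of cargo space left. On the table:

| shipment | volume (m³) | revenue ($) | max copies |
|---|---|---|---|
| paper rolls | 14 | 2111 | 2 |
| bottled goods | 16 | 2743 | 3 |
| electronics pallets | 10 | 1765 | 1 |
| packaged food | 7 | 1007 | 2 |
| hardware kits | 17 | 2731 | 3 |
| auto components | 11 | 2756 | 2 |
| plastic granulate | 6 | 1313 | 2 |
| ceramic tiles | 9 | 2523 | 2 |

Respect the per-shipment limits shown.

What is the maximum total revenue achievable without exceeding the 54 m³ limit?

13184

Best packing: 2×auto components + 2×plastic granulate + 2×ceramic tiles — 52 m³, 13184 total.
The spare 2 m³ is too small for any remaining shipment, and no exchange beats 13184.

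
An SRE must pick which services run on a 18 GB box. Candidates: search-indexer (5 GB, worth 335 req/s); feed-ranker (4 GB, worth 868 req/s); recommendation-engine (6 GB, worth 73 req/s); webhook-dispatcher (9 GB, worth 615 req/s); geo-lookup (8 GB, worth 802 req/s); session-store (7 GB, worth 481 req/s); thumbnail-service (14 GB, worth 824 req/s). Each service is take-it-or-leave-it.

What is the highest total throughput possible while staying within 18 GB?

Best packing: search-indexer + feed-ranker + geo-lookup — 17 GB, 2005 total.
No other feasible combination exceeds 2005.

2005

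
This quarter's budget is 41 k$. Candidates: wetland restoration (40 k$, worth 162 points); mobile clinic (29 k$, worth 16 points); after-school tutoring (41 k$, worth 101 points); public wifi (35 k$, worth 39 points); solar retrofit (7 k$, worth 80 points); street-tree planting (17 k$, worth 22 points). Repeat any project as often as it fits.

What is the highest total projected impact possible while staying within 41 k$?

Ranking by ratio (projected impact/k$): solar retrofit 11.43, wetland restoration 4.05, after-school tutoring 2.46.
Taking 5×solar retrofit: 35 k$ used, 400 in projected impact.
Nothing else within 41 k$ beats 400.

400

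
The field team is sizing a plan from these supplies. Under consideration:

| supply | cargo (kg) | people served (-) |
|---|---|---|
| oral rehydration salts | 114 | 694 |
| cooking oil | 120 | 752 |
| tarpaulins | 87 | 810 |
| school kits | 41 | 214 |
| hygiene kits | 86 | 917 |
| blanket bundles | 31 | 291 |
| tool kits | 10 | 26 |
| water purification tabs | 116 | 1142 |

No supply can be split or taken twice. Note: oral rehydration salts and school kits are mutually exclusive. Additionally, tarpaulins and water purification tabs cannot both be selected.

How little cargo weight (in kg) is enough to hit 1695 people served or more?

Look for the lowest-cargo combination reaching 1695.
tarpaulins + hygiene kits: 1727 people served at 173 kg.
No combination under 173 kg hits 1695.

173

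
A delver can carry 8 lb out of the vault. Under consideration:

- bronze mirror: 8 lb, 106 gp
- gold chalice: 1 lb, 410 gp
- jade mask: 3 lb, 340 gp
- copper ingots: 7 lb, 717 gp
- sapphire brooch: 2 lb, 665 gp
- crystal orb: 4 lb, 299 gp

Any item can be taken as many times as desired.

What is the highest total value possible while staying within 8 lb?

3280

Best packing: 8×gold chalice — 8 lb, 3280 total.
No other feasible combination exceeds 3280.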